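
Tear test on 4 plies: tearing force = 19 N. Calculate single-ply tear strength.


Formula: Per-ply strength = Total force / Number of plies
Per-ply = 19 N / 4
Per-ply = 4.75 N

4.75 N


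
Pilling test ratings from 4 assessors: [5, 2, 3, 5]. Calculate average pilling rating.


Formula: Mean = sum / count
Sum = 5 + 2 + 3 + 5 = 15
Mean = 15 / 4 = 3.8

3.8


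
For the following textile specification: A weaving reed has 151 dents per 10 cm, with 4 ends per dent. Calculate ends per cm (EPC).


Formula: EPC = (dents per 10 cm * ends per dent) / 10
Step 1: Total ends per 10 cm = 151 * 4 = 604
Step 2: EPC = 604 / 10 = 60.4 ends/cm

60.4 ends/cm


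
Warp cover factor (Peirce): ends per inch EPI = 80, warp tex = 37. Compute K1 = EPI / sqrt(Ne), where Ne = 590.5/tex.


Formula: K1 = EPI / sqrt(Ne), with Ne = 590.5 / tex_warp
Step 1: Ne = 590.5 / 37 = 15.959
Step 2: sqrt(Ne) = sqrt(15.959) = 3.9949
Step 3: K1 = 80 / 3.9949 = 20.0

20.0


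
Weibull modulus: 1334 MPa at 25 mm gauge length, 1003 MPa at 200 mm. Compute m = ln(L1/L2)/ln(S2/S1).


Formula: m = ln(L1/L2) / ln(S2/S1)
Step 1: ln(L1/L2) = ln(25/200) = -2.07944
Step 2: S2/S1 = 1003/1334 = 0.75187
Step 3: ln(S2/S1) = ln(0.75187) = -0.28519
Step 4: m = -2.07944 / -0.28519 = 7.29

7.29 (Weibull m)


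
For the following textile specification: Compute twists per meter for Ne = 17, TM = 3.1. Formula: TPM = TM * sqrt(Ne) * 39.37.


Formula: TPM = TM * sqrt(Ne) * 39.37
Step 1: sqrt(Ne) = sqrt(17) = 4.1231
Step 2: TM * sqrt(Ne) = 3.1 * 4.1231 = 12.7816
Step 3: TPM = 12.7816 * 39.37 = 503 twists/m

503 twists/m


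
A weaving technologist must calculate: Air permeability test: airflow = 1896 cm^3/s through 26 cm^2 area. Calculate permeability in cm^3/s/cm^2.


Formula: Air Permeability = Airflow / Test Area
AP = 1896 cm^3/s / 26 cm^2
AP = 72.9 cm^3/s/cm^2

72.9 cm^3/s/cm^2


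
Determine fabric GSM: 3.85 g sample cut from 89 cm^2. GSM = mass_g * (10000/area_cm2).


Formula: GSM = mass_g / area_m2
Step 1: Convert area: 89 cm^2 = 89 / 10000 = 0.0089 m^2
Step 2: GSM = 3.85 g / 0.0089 m^2 = 432.6 g/m^2

432.6 g/m^2


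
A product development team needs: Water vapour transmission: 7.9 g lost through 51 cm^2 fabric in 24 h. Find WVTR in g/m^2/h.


Formula: WVTR = mass_loss / (area * time)
Step 1: Convert area: 51 cm^2 = 0.0051 m^2
Step 2: WVTR = 7.9 g / (0.0051 m^2 * 24 h)
Step 3: WVTR = 7.9 / 0.1224 = 64.5 g/m^2/h

64.5 g/m^2/h


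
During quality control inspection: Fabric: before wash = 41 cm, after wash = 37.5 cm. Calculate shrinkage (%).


Formula: Shrinkage% = ((L_before - L_after) / L_before) * 100
Step 1: Shrinkage = 41 - 37.5 = 3.5 cm
Step 2: Shrinkage% = (3.5 / 41) * 100
Step 3: Shrinkage% = 0.085366 * 100 = 8.5366% ≈ 8.5%

8.5%


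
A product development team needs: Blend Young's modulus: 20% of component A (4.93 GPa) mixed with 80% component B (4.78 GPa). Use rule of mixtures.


Formula: Blend property = (fraction_A * property_A) + (fraction_B * property_B)
Step 1: Contribution A = 20/100 * 4.93 GPa = 0.986 GPa
Step 2: Contribution B = 80/100 * 4.78 GPa = 3.824 GPa
Step 3: Blend Young's modulus = 0.986 + 3.824 = 4.81 GPa

4.81 GPa


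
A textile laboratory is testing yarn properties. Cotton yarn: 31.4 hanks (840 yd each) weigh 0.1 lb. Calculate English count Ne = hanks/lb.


Formula: Ne = hanks / mass_lb
Substituting: Ne = 31.4 / 0.1
Ne = 314.0

314.0 Ne


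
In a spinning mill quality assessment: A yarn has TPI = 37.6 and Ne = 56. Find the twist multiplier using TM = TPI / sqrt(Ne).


Formula: TM = TPI / sqrt(Ne)
Step 1: sqrt(Ne) = sqrt(56) = 7.4833
Step 2: TM = 37.6 / 7.4833 = 5.02

5.02 TM


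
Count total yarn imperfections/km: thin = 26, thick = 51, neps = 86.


Formula: Total = thin places + thick places + neps
Total = 26 + 51 + 86
Total = 163 imperfections/km

163 imperfections/km


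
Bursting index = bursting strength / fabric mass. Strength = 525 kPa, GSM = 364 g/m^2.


Formula: Bursting Index = Bursting Strength / Fabric GSM
BI = 525 kPa / 364 g/m^2
BI = 1.442 kPa/(g/m^2)

1.442 kPa/(g/m^2)


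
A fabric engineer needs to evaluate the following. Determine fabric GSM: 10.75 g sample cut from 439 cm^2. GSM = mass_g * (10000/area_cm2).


Formula: GSM = mass_g / area_m2
Step 1: Convert area: 439 cm^2 = 439 / 10000 = 0.0439 m^2
Step 2: GSM = 10.75 g / 0.0439 m^2 = 244.9 g/m^2

244.9 g/m^2


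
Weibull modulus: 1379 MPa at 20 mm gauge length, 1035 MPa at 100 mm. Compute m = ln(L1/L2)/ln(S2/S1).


Formula: m = ln(L1/L2) / ln(S2/S1)
Step 1: ln(L1/L2) = ln(20/100) = -1.60944
Step 2: S2/S1 = 1035/1379 = 0.75054
Step 3: ln(S2/S1) = ln(0.75054) = -0.28696
Step 4: m = -1.60944 / -0.28696 = 5.61

5.61 (Weibull m)


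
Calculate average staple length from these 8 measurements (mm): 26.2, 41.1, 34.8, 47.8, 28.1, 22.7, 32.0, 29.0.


Formula: Mean = sum of lengths / count
Sum = 26.2 + 41.1 + 34.8 + 47.8 + 28.1 + 22.7 + 32.0 + 29.0
Sum = 261.7 mm
Mean = 261.7 / 8 = 32.71 mm

32.71 mm


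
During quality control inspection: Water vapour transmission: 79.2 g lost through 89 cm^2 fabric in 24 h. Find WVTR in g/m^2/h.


Formula: WVTR = mass_loss / (area * time)
Step 1: Convert area: 89 cm^2 = 0.0089 m^2
Step 2: WVTR = 79.2 g / (0.0089 m^2 * 24 h)
Step 3: WVTR = 79.2 / 0.2136 = 370.8 g/m^2/h

370.8 g/m^2/h


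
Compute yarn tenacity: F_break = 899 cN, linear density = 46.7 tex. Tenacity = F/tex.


Formula: Tenacity = Breaking force / Linear density
Tenacity = 899 cN / 46.7 tex
Tenacity = 19.25 cN/tex

19.25 cN/tex


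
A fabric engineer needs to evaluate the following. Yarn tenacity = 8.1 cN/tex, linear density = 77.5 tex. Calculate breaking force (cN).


Formula: Breaking force = Tenacity * Linear density
F = 8.1 cN/tex * 77.5 tex
F = 627.75 cN

627.75 cN


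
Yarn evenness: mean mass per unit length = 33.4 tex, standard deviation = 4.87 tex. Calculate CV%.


Formula: CV% = (standard deviation / mean) * 100
Step 1: Ratio = 4.87 / 33.4 = 0.145808
Step 2: CV% = 0.145808 * 100 = 14.5808% ≈ 14.6%

14.6%


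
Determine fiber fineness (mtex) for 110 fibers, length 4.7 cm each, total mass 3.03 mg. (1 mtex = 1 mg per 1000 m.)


Formula: fineness (mtex) = mass (mg) / total length (km) = (mass_mg / total_length_m) * 1000
Step 1: Convert fiber length: 4.7 cm = 0.047 m
Step 2: Total fiber length = 110 * 0.047 = 5.17 m
Step 3: Linear density = 3.03 mg / 5.17 m = 0.5861 mg/m
Step 4: fineness = 0.5861 * 1000 = 586.1 mtex

586.1 mtex


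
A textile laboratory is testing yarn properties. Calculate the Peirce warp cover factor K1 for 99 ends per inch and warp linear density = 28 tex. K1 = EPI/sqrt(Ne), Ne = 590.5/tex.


Formula: K1 = EPI / sqrt(Ne), with Ne = 590.5 / tex_warp
Step 1: Ne = 590.5 / 28 = 21.089
Step 2: sqrt(Ne) = sqrt(21.089) = 4.5923
Step 3: K1 = 99 / 4.5923 = 21.6

21.6


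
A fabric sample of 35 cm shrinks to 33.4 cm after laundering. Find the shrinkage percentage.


Formula: Shrinkage% = ((L_before - L_after) / L_before) * 100
Step 1: Shrinkage = 35 - 33.4 = 1.6 cm
Step 2: Shrinkage% = (1.6 / 35) * 100
Step 3: Shrinkage% = 0.045714 * 100 = 4.5714% ≈ 4.6%

4.6%


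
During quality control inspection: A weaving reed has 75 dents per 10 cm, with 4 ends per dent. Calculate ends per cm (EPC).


Formula: EPC = (dents per 10 cm * ends per dent) / 10
Step 1: Total ends per 10 cm = 75 * 4 = 300
Step 2: EPC = 300 / 10 = 30.0 ends/cm

30.0 ends/cm


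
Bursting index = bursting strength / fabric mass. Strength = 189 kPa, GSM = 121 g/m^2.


Formula: Bursting Index = Bursting Strength / Fabric GSM
BI = 189 kPa / 121 g/m^2
BI = 1.562 kPa/(g/m^2)

1.562 kPa/(g/m^2)


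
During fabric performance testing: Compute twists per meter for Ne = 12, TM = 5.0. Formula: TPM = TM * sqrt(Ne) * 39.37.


Formula: TPM = TM * sqrt(Ne) * 39.37
Step 1: sqrt(Ne) = sqrt(12) = 3.4641
Step 2: TM * sqrt(Ne) = 5.0 * 3.4641 = 17.3205
Step 3: TPM = 17.3205 * 39.37 = 682 twists/m

682 twists/m


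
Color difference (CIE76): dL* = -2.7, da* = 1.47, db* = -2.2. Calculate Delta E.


Formula: Delta E = sqrt(dL*^2 + da*^2 + db*^2)
Step 1: dL*^2 = (-2.7)^2 = 7.29
Step 2: da*^2 = 1.47^2 = 2.1609
Step 3: db*^2 = (-2.2)^2 = 4.84
Step 4: Sum = 7.29 + 2.1609 + 4.84 = 14.2909
Step 5: Delta E = sqrt(14.2909) = 3.78

3.78 Delta E


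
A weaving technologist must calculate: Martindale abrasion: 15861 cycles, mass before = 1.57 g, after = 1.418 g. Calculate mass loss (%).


Formula: Mass loss% = ((m_before - m_after) / m_before) * 100
Step 1: Mass loss = 1.57 - 1.418 = 0.152 g
Step 2: Ratio = 0.152 / 1.57 = 0.0968153
Step 3: Mass loss% = 0.0968153 * 100 = 9.68153% ≈ 9.68%

9.68%


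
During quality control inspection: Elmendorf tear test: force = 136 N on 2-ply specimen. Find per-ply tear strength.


Formula: Per-ply strength = Total force / Number of plies
Per-ply = 136 N / 2
Per-ply = 68 N

68 N


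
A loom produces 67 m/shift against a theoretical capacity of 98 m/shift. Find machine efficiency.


Formula: Efficiency% = (Actual output / Theoretical output) * 100
Efficiency% = (67 / 98) * 100
Efficiency% = 0.683673 * 100 = 68.3673% ≈ 68.4%

68.4%


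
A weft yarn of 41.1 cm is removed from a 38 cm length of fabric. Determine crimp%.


Formula: Crimp% = ((L_yarn - L_fabric) / L_fabric) * 100
Step 1: Extension = 41.1 - 38 = 3.1 cm
Step 2: Crimp% = (3.1 / 38) * 100
Step 3: Crimp% = 0.081579 * 100 = 8.1579% ≈ 8.2%

8.2%


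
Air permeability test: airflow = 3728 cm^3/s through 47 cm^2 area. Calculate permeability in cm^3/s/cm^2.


Formula: Air Permeability = Airflow / Test Area
AP = 3728 cm^3/s / 47 cm^2
AP = 79.3 cm^3/s/cm^2

79.3 cm^3/s/cm^2


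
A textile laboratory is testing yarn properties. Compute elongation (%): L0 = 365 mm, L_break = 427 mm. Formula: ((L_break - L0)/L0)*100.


Formula: Elongation (%) = ((L_break - L0) / L0) * 100
Step 1: Extension = 427 - 365 = 62 mm
Step 2: Elongation = (62 / 365) * 100
Step 3: Elongation = 0.169863 * 100 = 16.9863% ≈ 17.0%

17.0%


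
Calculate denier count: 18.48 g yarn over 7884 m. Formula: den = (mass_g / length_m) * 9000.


Formula: den = (mass_g / length_m) * 9000
Substituting: den = (18.48 / 7884) * 9000
Intermediate: 18.48 / 7884 = 0.00234399 g/m
den = 0.00234399 * 9000 = 21.1 denier

21.1 denier


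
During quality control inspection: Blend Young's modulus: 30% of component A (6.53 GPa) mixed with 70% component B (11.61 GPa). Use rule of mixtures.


Formula: Blend property = (fraction_A * property_A) + (fraction_B * property_B)
Step 1: Contribution A = 30/100 * 6.53 GPa = 1.959 GPa
Step 2: Contribution B = 70/100 * 11.61 GPa = 8.127 GPa
Step 3: Blend Young's modulus = 1.959 + 8.127 = 10.086 GPa

10.086 GPa


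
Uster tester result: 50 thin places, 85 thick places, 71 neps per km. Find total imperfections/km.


Formula: Total = thin places + thick places + neps
Total = 50 + 85 + 71
Total = 206 imperfections/km

206 imperfections/km


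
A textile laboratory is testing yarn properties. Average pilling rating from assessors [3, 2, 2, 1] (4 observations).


Formula: Mean = sum / count
Sum = 3 + 2 + 2 + 1 = 8
Mean = 8 / 4 = 2.0

2.0


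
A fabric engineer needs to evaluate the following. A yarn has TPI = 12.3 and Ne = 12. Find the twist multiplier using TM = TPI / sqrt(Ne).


Formula: TM = TPI / sqrt(Ne)
Step 1: sqrt(Ne) = sqrt(12) = 3.4641
Step 2: TM = 12.3 / 3.4641 = 3.55

3.55 TM


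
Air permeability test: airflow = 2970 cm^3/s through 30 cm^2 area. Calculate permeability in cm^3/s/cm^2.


Formula: Air Permeability = Airflow / Test Area
AP = 2970 cm^3/s / 30 cm^2
AP = 99.0 cm^3/s/cm^2

99.0 cm^3/s/cm^2


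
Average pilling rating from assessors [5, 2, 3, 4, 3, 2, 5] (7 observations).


Formula: Mean = sum / count
Sum = 5 + 2 + 3 + 4 + 3 + 2 + 5 = 24
Mean = 24 / 7 = 3.4

3.4


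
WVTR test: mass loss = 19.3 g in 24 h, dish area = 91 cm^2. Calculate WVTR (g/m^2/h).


Formula: WVTR = mass_loss / (area * time)
Step 1: Convert area: 91 cm^2 = 0.0091 m^2
Step 2: WVTR = 19.3 g / (0.0091 m^2 * 24 h)
Step 3: WVTR = 19.3 / 0.2184 = 88.4 g/m^2/h

88.4 g/m^2/h


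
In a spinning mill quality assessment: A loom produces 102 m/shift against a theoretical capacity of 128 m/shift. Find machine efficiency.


Formula: Efficiency% = (Actual output / Theoretical output) * 100
Efficiency% = (102 / 128) * 100
Efficiency% = 0.796875 * 100 = 79.6875% ≈ 79.7%

79.7%


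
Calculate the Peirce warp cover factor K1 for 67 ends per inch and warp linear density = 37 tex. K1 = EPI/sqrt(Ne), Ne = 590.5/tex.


Formula: K1 = EPI / sqrt(Ne), with Ne = 590.5 / tex_warp
Step 1: Ne = 590.5 / 37 = 15.959
Step 2: sqrt(Ne) = sqrt(15.959) = 3.9949
Step 3: K1 = 67 / 3.9949 = 16.8

16.8


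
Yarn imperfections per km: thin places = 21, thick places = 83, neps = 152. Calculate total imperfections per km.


Formula: Total = thin places + thick places + neps
Total = 21 + 83 + 152
Total = 256 imperfections/km

256 imperfections/km


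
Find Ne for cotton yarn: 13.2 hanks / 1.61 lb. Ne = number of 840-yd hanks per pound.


Formula: Ne = hanks / mass_lb
Substituting: Ne = 13.2 / 1.61
Ne = 8.2

8.2 Ne


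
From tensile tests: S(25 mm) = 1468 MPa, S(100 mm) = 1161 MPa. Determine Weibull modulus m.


Formula: m = ln(L1/L2) / ln(S2/S1)
Step 1: ln(L1/L2) = ln(25/100) = -1.38629
Step 2: S2/S1 = 1161/1468 = 0.79087
Step 3: ln(S2/S1) = ln(0.79087) = -0.23462
Step 4: m = -1.38629 / -0.23462 = 5.91

5.91 (Weibull m)


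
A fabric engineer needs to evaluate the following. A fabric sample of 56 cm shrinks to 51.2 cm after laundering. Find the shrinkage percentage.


Formula: Shrinkage% = ((L_before - L_after) / L_before) * 100
Step 1: Shrinkage = 56 - 51.2 = 4.8 cm
Step 2: Shrinkage% = (4.8 / 56) * 100
Step 3: Shrinkage% = 0.085714 * 100 = 8.5714% ≈ 8.6%

8.6%


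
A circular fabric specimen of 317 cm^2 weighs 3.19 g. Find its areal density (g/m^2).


Formula: GSM = mass_g / area_m2
Step 1: Convert area: 317 cm^2 = 317 / 10000 = 0.0317 m^2
Step 2: GSM = 3.19 g / 0.0317 m^2 = 100.6 g/m^2

100.6 g/m^2


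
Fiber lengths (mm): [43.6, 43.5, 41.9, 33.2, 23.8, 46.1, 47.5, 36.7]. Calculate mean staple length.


Formula: Mean = sum of lengths / count
Sum = 43.6 + 43.5 + 41.9 + 33.2 + 23.8 + 46.1 + 47.5 + 36.7
Sum = 316.3 mm
Mean = 316.3 / 8 = 39.54 mm

39.54 mm


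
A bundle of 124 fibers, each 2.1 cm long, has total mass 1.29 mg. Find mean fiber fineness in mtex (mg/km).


Formula: fineness (mtex) = mass (mg) / total length (km) = (mass_mg / total_length_m) * 1000
Step 1: Convert fiber length: 2.1 cm = 0.021 m
Step 2: Total fiber length = 124 * 0.021 = 2.604 m
Step 3: Linear density = 1.29 mg / 2.604 m = 0.4954 mg/m
Step 4: fineness = 0.4954 * 1000 = 495.4 mtex

495.4 mtex


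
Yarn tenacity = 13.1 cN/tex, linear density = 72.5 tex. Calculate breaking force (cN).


Formula: Breaking force = Tenacity * Linear density
F = 13.1 cN/tex * 72.5 tex
F = 949.75 cN

949.75 cN


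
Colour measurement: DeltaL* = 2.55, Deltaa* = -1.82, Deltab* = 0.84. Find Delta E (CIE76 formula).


Formula: Delta E = sqrt(dL*^2 + da*^2 + db*^2)
Step 1: dL*^2 = 2.55^2 = 6.5025
Step 2: da*^2 = (-1.82)^2 = 3.3124
Step 3: db*^2 = 0.84^2 = 0.7056
Step 4: Sum = 6.5025 + 3.3124 + 0.7056 = 10.5205
Step 5: Delta E = sqrt(10.5205) = 3.24

3.24 Delta E


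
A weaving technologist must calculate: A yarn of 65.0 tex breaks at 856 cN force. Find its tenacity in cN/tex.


Formula: Tenacity = Breaking force / Linear density
Tenacity = 856 cN / 65.0 tex
Tenacity = 13.17 cN/tex

13.17 cN/tex


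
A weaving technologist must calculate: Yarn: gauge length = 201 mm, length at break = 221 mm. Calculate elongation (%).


Formula: Elongation (%) = ((L_break - L0) / L0) * 100
Step 1: Extension = 221 - 201 = 20 mm
Step 2: Elongation = (20 / 201) * 100
Step 3: Elongation = 0.099502 * 100 = 9.9502% ≈ 10.0%

10.0%


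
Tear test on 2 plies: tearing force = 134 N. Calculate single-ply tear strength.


Formula: Per-ply strength = Total force / Number of plies
Per-ply = 134 N / 2
Per-ply = 67 N

67 N


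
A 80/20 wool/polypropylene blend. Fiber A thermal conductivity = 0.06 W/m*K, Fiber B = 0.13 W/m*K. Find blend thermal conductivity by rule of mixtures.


Formula: Blend property = (fraction_A * property_A) + (fraction_B * property_B)
Step 1: Contribution A = 80/100 * 0.06 W/m*K = 0.048 W/m*K
Step 2: Contribution B = 20/100 * 0.13 W/m*K = 0.026 W/m*K
Step 3: Blend thermal conductivity = 0.048 + 0.026 = 0.074 W/m*K

0.074 W/m*K


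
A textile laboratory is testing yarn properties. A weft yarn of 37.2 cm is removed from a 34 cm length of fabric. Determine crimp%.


Formula: Crimp% = ((L_yarn - L_fabric) / L_fabric) * 100
Step 1: Extension = 37.2 - 34 = 3.2 cm
Step 2: Crimp% = (3.2 / 34) * 100
Step 3: Crimp% = 0.094118 * 100 = 9.4118% ≈ 9.4%

9.4%


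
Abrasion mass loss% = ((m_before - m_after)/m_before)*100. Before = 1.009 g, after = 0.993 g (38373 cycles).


Formula: Mass loss% = ((m_before - m_after) / m_before) * 100
Step 1: Mass loss = 1.009 - 0.993 = 0.016 g
Step 2: Ratio = 0.016 / 1.009 = 0.0158573
Step 3: Mass loss% = 0.0158573 * 100 = 1.58573% ≈ 1.59%

1.59%


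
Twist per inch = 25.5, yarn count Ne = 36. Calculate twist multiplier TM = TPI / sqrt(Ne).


Formula: TM = TPI / sqrt(Ne)
Step 1: sqrt(Ne) = sqrt(36) = 6
Step 2: TM = 25.5 / 6 = 4.25

4.25 TM


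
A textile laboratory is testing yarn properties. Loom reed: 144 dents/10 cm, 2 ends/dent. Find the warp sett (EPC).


Formula: EPC = (dents per 10 cm * ends per dent) / 10
Step 1: Total ends per 10 cm = 144 * 2 = 288
Step 2: EPC = 288 / 10 = 28.8 ends/cm

28.8 ends/cm


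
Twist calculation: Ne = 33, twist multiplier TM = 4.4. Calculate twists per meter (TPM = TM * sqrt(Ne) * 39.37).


Formula: TPM = TM * sqrt(Ne) * 39.37
Step 1: sqrt(Ne) = sqrt(33) = 5.7446
Step 2: TM * sqrt(Ne) = 4.4 * 5.7446 = 25.2762
Step 3: TPM = 25.2762 * 39.37 = 995 twists/m

995 twists/m


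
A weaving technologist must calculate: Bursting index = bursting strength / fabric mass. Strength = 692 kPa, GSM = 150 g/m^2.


Formula: Bursting Index = Bursting Strength / Fabric GSM
BI = 692 kPa / 150 g/m^2
BI = 4.613 kPa/(g/m^2)

4.613 kPa/(g/m^2)


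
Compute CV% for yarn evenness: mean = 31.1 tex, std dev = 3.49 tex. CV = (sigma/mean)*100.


Formula: CV% = (standard deviation / mean) * 100
Step 1: Ratio = 3.49 / 31.1 = 0.112219
Step 2: CV% = 0.112219 * 100 = 11.2219% ≈ 11.2%

11.2%


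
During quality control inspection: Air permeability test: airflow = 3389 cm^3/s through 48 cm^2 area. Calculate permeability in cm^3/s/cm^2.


Formula: Air Permeability = Airflow / Test Area
AP = 3389 cm^3/s / 48 cm^2
AP = 70.6 cm^3/s/cm^2

70.6 cm^3/s/cm^2


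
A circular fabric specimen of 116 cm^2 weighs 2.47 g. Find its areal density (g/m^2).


Formula: GSM = mass_g / area_m2
Step 1: Convert area: 116 cm^2 = 116 / 10000 = 0.0116 m^2
Step 2: GSM = 2.47 g / 0.0116 m^2 = 212.9 g/m^2

212.9 g/m^2


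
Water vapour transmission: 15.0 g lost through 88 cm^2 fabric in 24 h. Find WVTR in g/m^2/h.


Formula: WVTR = mass_loss / (area * time)
Step 1: Convert area: 88 cm^2 = 0.0088 m^2
Step 2: WVTR = 15.0 g / (0.0088 m^2 * 24 h)
Step 3: WVTR = 15.0 / 0.2112 = 71.0 g/m^2/h

71.0 g/m^2/h


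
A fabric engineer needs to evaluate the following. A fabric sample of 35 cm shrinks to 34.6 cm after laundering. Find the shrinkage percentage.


Formula: Shrinkage% = ((L_before - L_after) / L_before) * 100
Step 1: Shrinkage = 35 - 34.6 = 0.4 cm
Step 2: Shrinkage% = (0.4 / 35) * 100
Step 3: Shrinkage% = 0.011429 * 100 = 1.1429% ≈ 1.1%

1.1%


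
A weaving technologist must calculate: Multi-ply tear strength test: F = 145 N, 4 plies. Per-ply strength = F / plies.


Formula: Per-ply strength = Total force / Number of plies
Per-ply = 145 N / 4
Per-ply = 36.25 N

36.25 N


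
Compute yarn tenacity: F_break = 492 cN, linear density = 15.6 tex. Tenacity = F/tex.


Formula: Tenacity = Breaking force / Linear density
Tenacity = 492 cN / 15.6 tex
Tenacity = 31.54 cN/tex

31.54 cN/tex


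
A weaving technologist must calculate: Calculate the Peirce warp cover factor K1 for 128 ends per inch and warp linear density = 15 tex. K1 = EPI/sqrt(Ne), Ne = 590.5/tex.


Formula: K1 = EPI / sqrt(Ne), with Ne = 590.5 / tex_warp
Step 1: Ne = 590.5 / 15 = 39.367
Step 2: sqrt(Ne) = sqrt(39.367) = 6.2743
Step 3: K1 = 128 / 6.2743 = 20.4

20.4


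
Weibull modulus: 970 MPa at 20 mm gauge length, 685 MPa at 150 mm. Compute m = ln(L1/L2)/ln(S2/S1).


Formula: m = ln(L1/L2) / ln(S2/S1)
Step 1: ln(L1/L2) = ln(20/150) = -2.01490
Step 2: S2/S1 = 685/970 = 0.70619
Step 3: ln(S2/S1) = ln(0.70619) = -0.34787
Step 4: m = -2.01490 / -0.34787 = 5.79

5.79 (Weibull m)


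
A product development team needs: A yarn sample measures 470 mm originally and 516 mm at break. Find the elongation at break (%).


Formula: Elongation (%) = ((L_break - L0) / L0) * 100
Step 1: Extension = 516 - 470 = 46 mm
Step 2: Elongation = (46 / 470) * 100
Step 3: Elongation = 0.097872 * 100 = 9.7872% ≈ 9.8%

9.8%


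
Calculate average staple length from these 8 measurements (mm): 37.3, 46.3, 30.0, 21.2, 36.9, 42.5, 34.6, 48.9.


Formula: Mean = sum of lengths / count
Sum = 37.3 + 46.3 + 30.0 + 21.2 + 36.9 + 42.5 + 34.6 + 48.9
Sum = 297.7 mm
Mean = 297.7 / 8 = 37.21 mm

37.21 mm


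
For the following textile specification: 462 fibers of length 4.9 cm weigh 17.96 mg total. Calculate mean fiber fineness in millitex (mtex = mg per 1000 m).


Formula: fineness (mtex) = mass (mg) / total length (km) = (mass_mg / total_length_m) * 1000
Step 1: Convert fiber length: 4.9 cm = 0.049 m
Step 2: Total fiber length = 462 * 0.049 = 22.638 m
Step 3: Linear density = 17.96 mg / 22.638 m = 0.7934 mg/m
Step 4: fineness = 0.7934 * 1000 = 793.4 mtex

793.4 mtex


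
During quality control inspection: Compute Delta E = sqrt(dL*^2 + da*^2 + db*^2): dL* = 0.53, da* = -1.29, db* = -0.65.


Formula: Delta E = sqrt(dL*^2 + da*^2 + db*^2)
Step 1: dL*^2 = 0.53^2 = 0.2809
Step 2: da*^2 = (-1.29)^2 = 1.6641
Step 3: db*^2 = (-0.65)^2 = 0.4225
Step 4: Sum = 0.2809 + 1.6641 + 0.4225 = 2.3675
Step 5: Delta E = sqrt(2.3675) = 1.54

1.54 Delta E


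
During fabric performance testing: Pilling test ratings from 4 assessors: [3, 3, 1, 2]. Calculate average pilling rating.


Formula: Mean = sum / count
Sum = 3 + 3 + 1 + 2 = 9
Mean = 9 / 4 = 2.3

2.3


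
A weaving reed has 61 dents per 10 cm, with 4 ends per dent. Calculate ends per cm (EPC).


Formula: EPC = (dents per 10 cm * ends per dent) / 10
Step 1: Total ends per 10 cm = 61 * 4 = 244
Step 2: EPC = 244 / 10 = 24.4 ends/cm

24.4 ends/cm


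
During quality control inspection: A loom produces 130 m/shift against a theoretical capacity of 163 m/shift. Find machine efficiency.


Formula: Efficiency% = (Actual output / Theoretical output) * 100
Efficiency% = (130 / 163) * 100
Efficiency% = 0.797546 * 100 = 79.7546% ≈ 79.8%

79.8%


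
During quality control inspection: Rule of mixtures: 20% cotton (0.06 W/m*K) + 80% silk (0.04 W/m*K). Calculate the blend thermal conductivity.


Formula: Blend property = (fraction_A * property_A) + (fraction_B * property_B)
Step 1: Contribution A = 20/100 * 0.06 W/m*K = 0.012 W/m*K
Step 2: Contribution B = 80/100 * 0.04 W/m*K = 0.032 W/m*K
Step 3: Blend thermal conductivity = 0.012 + 0.032 = 0.044 W/m*K

0.044 W/m*K


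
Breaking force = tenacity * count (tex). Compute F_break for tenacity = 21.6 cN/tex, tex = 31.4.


Formula: Breaking force = Tenacity * Linear density
F = 21.6 cN/tex * 31.4 tex
F = 678.24 cN

678.24 cN


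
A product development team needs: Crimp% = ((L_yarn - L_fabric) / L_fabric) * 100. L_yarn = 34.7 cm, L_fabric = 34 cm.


Formula: Crimp% = ((L_yarn - L_fabric) / L_fabric) * 100
Step 1: Extension = 34.7 - 34 = 0.7 cm
Step 2: Crimp% = (0.7 / 34) * 100
Step 3: Crimp% = 0.020588 * 100 = 2.0588% ≈ 2.1%

2.1%


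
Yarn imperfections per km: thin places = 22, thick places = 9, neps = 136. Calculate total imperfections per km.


Formula: Total = thin places + thick places + neps
Total = 22 + 9 + 136
Total = 167 imperfections/km

167 imperfections/km


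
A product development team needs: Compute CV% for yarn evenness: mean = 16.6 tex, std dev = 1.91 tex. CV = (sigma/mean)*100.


Formula: CV% = (standard deviation / mean) * 100
Step 1: Ratio = 1.91 / 16.6 = 0.11506
Step 2: CV% = 0.11506 * 100 = 11.506% ≈ 11.5%

11.5%


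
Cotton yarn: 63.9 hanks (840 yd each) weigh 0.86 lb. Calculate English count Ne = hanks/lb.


Formula: Ne = hanks / mass_lb
Substituting: Ne = 63.9 / 0.86
Ne = 74.3

74.3 Ne


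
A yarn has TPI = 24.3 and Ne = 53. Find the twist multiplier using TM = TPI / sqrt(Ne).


Formula: TM = TPI / sqrt(Ne)
Step 1: sqrt(Ne) = sqrt(53) = 7.2801
Step 2: TM = 24.3 / 7.2801 = 3.34

3.34 TM


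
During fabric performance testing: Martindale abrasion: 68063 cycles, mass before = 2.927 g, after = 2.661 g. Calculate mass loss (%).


Formula: Mass loss% = ((m_before - m_after) / m_before) * 100
Step 1: Mass loss = 2.927 - 2.661 = 0.266 g
Step 2: Ratio = 0.266 / 2.927 = 0.090878
Step 3: Mass loss% = 0.090878 * 100 = 9.0878% ≈ 9.09%

9.09%


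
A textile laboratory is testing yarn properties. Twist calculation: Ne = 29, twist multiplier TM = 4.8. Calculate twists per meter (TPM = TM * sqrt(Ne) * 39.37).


Formula: TPM = TM * sqrt(Ne) * 39.37
Step 1: sqrt(Ne) = sqrt(29) = 5.3852
Step 2: TM * sqrt(Ne) = 4.8 * 5.3852 = 25.849
Step 3: TPM = 25.849 * 39.37 = 1018 twists/m

1018 twists/m


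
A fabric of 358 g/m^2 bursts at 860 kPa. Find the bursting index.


Formula: Bursting Index = Bursting Strength / Fabric GSM
BI = 860 kPa / 358 g/m^2
BI = 2.402 kPa/(g/m^2)

2.402 kPa/(g/m^2)


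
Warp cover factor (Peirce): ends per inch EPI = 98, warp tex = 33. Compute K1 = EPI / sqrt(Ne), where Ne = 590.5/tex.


Formula: K1 = EPI / sqrt(Ne), with Ne = 590.5 / tex_warp
Step 1: Ne = 590.5 / 33 = 17.894
Step 2: sqrt(Ne) = sqrt(17.894) = 4.2301
Step 3: K1 = 98 / 4.2301 = 23.2

23.2


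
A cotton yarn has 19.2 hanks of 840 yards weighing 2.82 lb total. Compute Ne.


Formula: Ne = hanks / mass_lb
Substituting: Ne = 19.2 / 2.82
Ne = 6.8

6.8 Ne


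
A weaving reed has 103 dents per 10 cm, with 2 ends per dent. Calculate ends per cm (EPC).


Formula: EPC = (dents per 10 cm * ends per dent) / 10
Step 1: Total ends per 10 cm = 103 * 2 = 206
Step 2: EPC = 206 / 10 = 20.6 ends/cm

20.6 ends/cm


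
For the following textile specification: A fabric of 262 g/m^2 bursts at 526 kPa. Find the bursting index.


Formula: Bursting Index = Bursting Strength / Fabric GSM
BI = 526 kPa / 262 g/m^2
BI = 2.008 kPa/(g/m^2)

2.008 kPa/(g/m^2)


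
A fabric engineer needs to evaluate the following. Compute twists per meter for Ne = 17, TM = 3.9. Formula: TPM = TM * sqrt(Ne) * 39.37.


Formula: TPM = TM * sqrt(Ne) * 39.37
Step 1: sqrt(Ne) = sqrt(17) = 4.1231
Step 2: TM * sqrt(Ne) = 3.9 * 4.1231 = 16.0801
Step 3: TPM = 16.0801 * 39.37 = 633 twists/m

633 twists/m


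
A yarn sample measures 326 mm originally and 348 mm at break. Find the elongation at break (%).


Formula: Elongation (%) = ((L_break - L0) / L0) * 100
Step 1: Extension = 348 - 326 = 22 mm
Step 2: Elongation = (22 / 326) * 100
Step 3: Elongation = 0.067485 * 100 = 6.7485% ≈ 6.7%

6.7%


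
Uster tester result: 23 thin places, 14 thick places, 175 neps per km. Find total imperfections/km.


Formula: Total = thin places + thick places + neps
Total = 23 + 14 + 175
Total = 212 imperfections/km

212 imperfections/km


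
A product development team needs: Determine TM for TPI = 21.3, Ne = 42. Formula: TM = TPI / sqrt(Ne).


Formula: TM = TPI / sqrt(Ne)
Step 1: sqrt(Ne) = sqrt(42) = 6.4807
Step 2: TM = 21.3 / 6.4807 = 3.29

3.29 TM


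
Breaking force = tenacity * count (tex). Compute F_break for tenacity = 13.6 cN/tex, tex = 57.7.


Formula: Breaking force = Tenacity * Linear density
F = 13.6 cN/tex * 57.7 tex
F = 784.72 cN

784.72 cN


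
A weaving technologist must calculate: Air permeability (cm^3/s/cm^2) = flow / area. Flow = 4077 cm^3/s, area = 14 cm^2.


Formula: Air Permeability = Airflow / Test Area
AP = 4077 cm^3/s / 14 cm^2
AP = 291.2 cm^3/s/cm^2

291.2 cm^3/s/cm^2


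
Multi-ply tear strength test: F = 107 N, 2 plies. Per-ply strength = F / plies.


Formula: Per-ply strength = Total force / Number of plies
Per-ply = 107 N / 2
Per-ply = 53.5 N

53.5 N


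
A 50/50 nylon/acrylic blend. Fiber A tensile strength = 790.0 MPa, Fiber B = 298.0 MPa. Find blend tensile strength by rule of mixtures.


Formula: Blend property = (fraction_A * property_A) + (fraction_B * property_B)
Step 1: Contribution A = 50/100 * 790.0 MPa = 395.0 MPa
Step 2: Contribution B = 50/100 * 298.0 MPa = 149.0 MPa
Step 3: Blend tensile strength = 395.0 + 149.0 = 544.0 MPa

544.0 MPa


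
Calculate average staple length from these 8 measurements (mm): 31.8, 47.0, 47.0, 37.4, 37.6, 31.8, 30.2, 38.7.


Formula: Mean = sum of lengths / count
Sum = 31.8 + 47.0 + 47.0 + 37.4 + 37.6 + 31.8 + 30.2 + 38.7
Sum = 301.5 mm
Mean = 301.5 / 8 = 37.69 mm

37.69 mm


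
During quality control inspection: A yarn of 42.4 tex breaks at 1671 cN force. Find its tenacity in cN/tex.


Formula: Tenacity = Breaking force / Linear density
Tenacity = 1671 cN / 42.4 tex
Tenacity = 39.41 cN/tex

39.41 cN/tex


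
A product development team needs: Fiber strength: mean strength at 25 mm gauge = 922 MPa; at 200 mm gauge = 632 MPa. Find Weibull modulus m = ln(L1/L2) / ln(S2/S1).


Formula: m = ln(L1/L2) / ln(S2/S1)
Step 1: ln(L1/L2) = ln(25/200) = -2.07944
Step 2: S2/S1 = 632/922 = 0.68547
Step 3: ln(S2/S1) = ln(0.68547) = -0.37765
Step 4: m = -2.07944 / -0.37765 = 5.51

5.51 (Weibull m)


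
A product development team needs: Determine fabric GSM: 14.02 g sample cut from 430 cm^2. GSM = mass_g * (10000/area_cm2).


Formula: GSM = mass_g / area_m2
Step 1: Convert area: 430 cm^2 = 430 / 10000 = 0.043 m^2
Step 2: GSM = 14.02 g / 0.043 m^2 = 326.0 g/m^2

326.0 g/m^2


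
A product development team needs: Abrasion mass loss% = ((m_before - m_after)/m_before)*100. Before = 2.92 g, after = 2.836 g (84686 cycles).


Formula: Mass loss% = ((m_before - m_after) / m_before) * 100
Step 1: Mass loss = 2.92 - 2.836 = 0.084 g
Step 2: Ratio = 0.084 / 2.92 = 0.0287671
Step 3: Mass loss% = 0.0287671 * 100 = 2.87671% ≈ 2.88%

2.88%


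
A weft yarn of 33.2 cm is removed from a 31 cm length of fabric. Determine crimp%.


Formula: Crimp% = ((L_yarn - L_fabric) / L_fabric) * 100
Step 1: Extension = 33.2 - 31 = 2.2 cm
Step 2: Crimp% = (2.2 / 31) * 100
Step 3: Crimp% = 0.070968 * 100 = 7.0968% ≈ 7.1%

7.1%


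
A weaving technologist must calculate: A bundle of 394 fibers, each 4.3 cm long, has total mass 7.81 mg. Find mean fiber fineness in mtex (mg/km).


Formula: fineness (mtex) = mass (mg) / total length (km) = (mass_mg / total_length_m) * 1000
Step 1: Convert fiber length: 4.3 cm = 0.043 m
Step 2: Total fiber length = 394 * 0.043 = 16.942 m
Step 3: Linear density = 7.81 mg / 16.942 m = 0.4610 mg/m
Step 4: fineness = 0.4610 * 1000 = 461.0 mtex

461.0 mtex


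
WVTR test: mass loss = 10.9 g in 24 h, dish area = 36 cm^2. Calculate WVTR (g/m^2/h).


Formula: WVTR = mass_loss / (area * time)
Step 1: Convert area: 36 cm^2 = 0.0036 m^2
Step 2: WVTR = 10.9 g / (0.0036 m^2 * 24 h)
Step 3: WVTR = 10.9 / 0.0864 = 126.2 g/m^2/h

126.2 g/m^2/h


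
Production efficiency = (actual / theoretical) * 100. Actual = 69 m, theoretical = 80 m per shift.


Formula: Efficiency% = (Actual output / Theoretical output) * 100
Efficiency% = (69 / 80) * 100
Efficiency% = 0.8625 * 100 = 86.25% ≈ 86.3%

86.3%


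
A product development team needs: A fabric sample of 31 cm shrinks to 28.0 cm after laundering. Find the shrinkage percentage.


Formula: Shrinkage% = ((L_before - L_after) / L_before) * 100
Step 1: Shrinkage = 31 - 28.0 = 3.0 cm
Step 2: Shrinkage% = (3.0 / 31) * 100
Step 3: Shrinkage% = 0.096774 * 100 = 9.6774% ≈ 9.7%

9.7%


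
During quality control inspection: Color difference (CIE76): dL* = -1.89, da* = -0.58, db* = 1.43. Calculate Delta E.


Formula: Delta E = sqrt(dL*^2 + da*^2 + db*^2)
Step 1: dL*^2 = (-1.89)^2 = 3.5721
Step 2: da*^2 = (-0.58)^2 = 0.3364
Step 3: db*^2 = 1.43^2 = 2.0449
Step 4: Sum = 3.5721 + 0.3364 + 2.0449 = 5.9534
Step 5: Delta E = sqrt(5.9534) = 2.44

2.44 Delta E


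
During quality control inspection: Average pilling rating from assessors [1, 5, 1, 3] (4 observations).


Formula: Mean = sum / count
Sum = 1 + 5 + 1 + 3 = 10
Mean = 10 / 4 = 2.5

2.5


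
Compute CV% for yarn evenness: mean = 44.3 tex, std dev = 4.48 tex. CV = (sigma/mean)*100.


Formula: CV% = (standard deviation / mean) * 100
Step 1: Ratio = 4.48 / 44.3 = 0.101129
Step 2: CV% = 0.101129 * 100 = 10.1129% ≈ 10.1%

10.1%


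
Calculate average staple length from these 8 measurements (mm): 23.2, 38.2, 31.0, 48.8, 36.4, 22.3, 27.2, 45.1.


Formula: Mean = sum of lengths / count
Sum = 23.2 + 38.2 + 31.0 + 48.8 + 36.4 + 22.3 + 27.2 + 45.1
Sum = 272.2 mm
Mean = 272.2 / 8 = 34.03 mm

34.03 mm


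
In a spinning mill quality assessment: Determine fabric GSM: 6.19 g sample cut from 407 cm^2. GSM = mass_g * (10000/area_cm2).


Formula: GSM = mass_g / area_m2
Step 1: Convert area: 407 cm^2 = 407 / 10000 = 0.0407 m^2
Step 2: GSM = 6.19 g / 0.0407 m^2 = 152.1 g/m^2

152.1 g/m^2


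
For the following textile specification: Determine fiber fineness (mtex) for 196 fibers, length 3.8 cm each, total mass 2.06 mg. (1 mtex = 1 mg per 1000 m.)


Formula: fineness (mtex) = mass (mg) / total length (km) = (mass_mg / total_length_m) * 1000
Step 1: Convert fiber length: 3.8 cm = 0.038 m
Step 2: Total fiber length = 196 * 0.038 = 7.448 m
Step 3: Linear density = 2.06 mg / 7.448 m = 0.2766 mg/m
Step 4: fineness = 0.2766 * 1000 = 276.6 mtex

276.6 mtex


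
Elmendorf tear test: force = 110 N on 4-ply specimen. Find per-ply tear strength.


Formula: Per-ply strength = Total force / Number of plies
Per-ply = 110 N / 4
Per-ply = 27.5 N

27.5 N


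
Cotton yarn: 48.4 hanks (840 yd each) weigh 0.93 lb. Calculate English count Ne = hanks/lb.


Formula: Ne = hanks / mass_lb
Substituting: Ne = 48.4 / 0.93
Ne = 52.0

52.0 Ne


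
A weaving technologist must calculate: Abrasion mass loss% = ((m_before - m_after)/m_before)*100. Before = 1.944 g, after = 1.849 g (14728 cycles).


Formula: Mass loss% = ((m_before - m_after) / m_before) * 100
Step 1: Mass loss = 1.944 - 1.849 = 0.095 g
Step 2: Ratio = 0.095 / 1.944 = 0.0488683
Step 3: Mass loss% = 0.0488683 * 100 = 4.88683% ≈ 4.89%

4.89%


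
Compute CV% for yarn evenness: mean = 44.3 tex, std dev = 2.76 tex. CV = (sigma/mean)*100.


Formula: CV% = (standard deviation / mean) * 100
Step 1: Ratio = 2.76 / 44.3 = 0.062302
Step 2: CV% = 0.062302 * 100 = 6.2302% ≈ 6.2%

6.2%


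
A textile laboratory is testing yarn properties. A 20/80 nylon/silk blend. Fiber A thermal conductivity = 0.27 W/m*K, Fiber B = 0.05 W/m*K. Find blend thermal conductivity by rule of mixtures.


Formula: Blend property = (fraction_A * property_A) + (fraction_B * property_B)
Step 1: Contribution A = 20/100 * 0.27 W/m*K = 0.054 W/m*K
Step 2: Contribution B = 80/100 * 0.05 W/m*K = 0.04 W/m*K
Step 3: Blend thermal conductivity = 0.054 + 0.04 = 0.094 W/m*K

0.094 W/m*K


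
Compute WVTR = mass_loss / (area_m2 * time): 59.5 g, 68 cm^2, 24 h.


Formula: WVTR = mass_loss / (area * time)
Step 1: Convert area: 68 cm^2 = 0.0068 m^2
Step 2: WVTR = 59.5 g / (0.0068 m^2 * 24 h)
Step 3: WVTR = 59.5 / 0.1632 = 364.6 g/m^2/h

364.6 g/m^2/h


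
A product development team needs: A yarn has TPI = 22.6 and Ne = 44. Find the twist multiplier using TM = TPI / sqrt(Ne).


Formula: TM = TPI / sqrt(Ne)
Step 1: sqrt(Ne) = sqrt(44) = 6.6332
Step 2: TM = 22.6 / 6.6332 = 3.41

3.41 TM


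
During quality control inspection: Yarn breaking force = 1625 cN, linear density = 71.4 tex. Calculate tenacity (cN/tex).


Formula: Tenacity = Breaking force / Linear density
Tenacity = 1625 cN / 71.4 tex
Tenacity = 22.76 cN/tex

22.76 cN/tex


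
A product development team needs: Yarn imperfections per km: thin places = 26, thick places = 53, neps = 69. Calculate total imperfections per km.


Formula: Total = thin places + thick places + neps
Total = 26 + 53 + 69
Total = 148 imperfections/km

148 imperfections/km


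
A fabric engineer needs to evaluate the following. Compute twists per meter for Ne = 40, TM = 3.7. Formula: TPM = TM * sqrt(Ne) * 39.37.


Formula: TPM = TM * sqrt(Ne) * 39.37
Step 1: sqrt(Ne) = sqrt(40) = 6.3246
Step 2: TM * sqrt(Ne) = 3.7 * 6.3246 = 23.401
Step 3: TPM = 23.401 * 39.37 = 921 twists/m

921 twists/m


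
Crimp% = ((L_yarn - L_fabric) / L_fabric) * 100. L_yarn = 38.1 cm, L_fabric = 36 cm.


Formula: Crimp% = ((L_yarn - L_fabric) / L_fabric) * 100
Step 1: Extension = 38.1 - 36 = 2.1 cm
Step 2: Crimp% = (2.1 / 36) * 100
Step 3: Crimp% = 0.058333 * 100 = 5.8333% ≈ 5.8%

5.8%


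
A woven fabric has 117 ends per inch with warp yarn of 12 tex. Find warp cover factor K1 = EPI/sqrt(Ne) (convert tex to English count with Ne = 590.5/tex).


Formula: K1 = EPI / sqrt(Ne), with Ne = 590.5 / tex_warp
Step 1: Ne = 590.5 / 12 = 49.208
Step 2: sqrt(Ne) = sqrt(49.208) = 7.0148
Step 3: K1 = 117 / 7.0148 = 16.7

16.7


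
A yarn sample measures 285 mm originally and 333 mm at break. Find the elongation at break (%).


Formula: Elongation (%) = ((L_break - L0) / L0) * 100
Step 1: Extension = 333 - 285 = 48 mm
Step 2: Elongation = (48 / 285) * 100
Step 3: Elongation = 0.168421 * 100 = 16.8421% ≈ 16.8%

16.8%


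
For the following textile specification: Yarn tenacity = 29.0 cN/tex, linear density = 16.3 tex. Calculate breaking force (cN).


Formula: Breaking force = Tenacity * Linear density
F = 29.0 cN/tex * 16.3 tex
F = 472.70 cN

472.70 cN


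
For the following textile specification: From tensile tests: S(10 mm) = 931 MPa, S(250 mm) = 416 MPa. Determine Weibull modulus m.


Formula: m = ln(L1/L2) / ln(S2/S1)
Step 1: ln(L1/L2) = ln(10/250) = -3.21888
Step 2: S2/S1 = 416/931 = 0.44683
Step 3: ln(S2/S1) = ln(0.44683) = -0.80558
Step 4: m = -3.21888 / -0.80558 = 4.00

4.00 (Weibull m)


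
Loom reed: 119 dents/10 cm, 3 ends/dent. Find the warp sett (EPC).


Formula: EPC = (dents per 10 cm * ends per dent) / 10
Step 1: Total ends per 10 cm = 119 * 3 = 357
Step 2: EPC = 357 / 10 = 35.7 ends/cm

35.7 ends/cm


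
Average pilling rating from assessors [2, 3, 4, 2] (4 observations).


Formula: Mean = sum / count
Sum = 2 + 3 + 4 + 2 = 11
Mean = 11 / 4 = 2.8

2.8


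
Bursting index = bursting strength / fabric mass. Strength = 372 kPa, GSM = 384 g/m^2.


Formula: Bursting Index = Bursting Strength / Fabric GSM
BI = 372 kPa / 384 g/m^2
BI = 0.969 kPa/(g/m^2)

0.969 kPa/(g/m^2)


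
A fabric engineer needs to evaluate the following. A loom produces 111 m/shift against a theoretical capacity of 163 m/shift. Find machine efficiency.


Formula: Efficiency% = (Actual output / Theoretical output) * 100
Efficiency% = (111 / 163) * 100
Efficiency% = 0.680982 * 100 = 68.0982% ≈ 68.1%

68.1%


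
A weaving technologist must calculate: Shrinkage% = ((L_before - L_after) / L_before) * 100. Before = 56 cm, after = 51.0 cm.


Formula: Shrinkage% = ((L_before - L_after) / L_before) * 100
Step 1: Shrinkage = 56 - 51.0 = 5.0 cm
Step 2: Shrinkage% = (5.0 / 56) * 100
Step 3: Shrinkage% = 0.089286 * 100 = 8.9286% ≈ 8.9%

8.9%


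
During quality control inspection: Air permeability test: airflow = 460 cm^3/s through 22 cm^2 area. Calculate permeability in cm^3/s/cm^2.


Formula: Air Permeability = Airflow / Test Area
AP = 460 cm^3/s / 22 cm^2
AP = 20.9 cm^3/s/cm^2

20.9 cm^3/s/cm^2
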